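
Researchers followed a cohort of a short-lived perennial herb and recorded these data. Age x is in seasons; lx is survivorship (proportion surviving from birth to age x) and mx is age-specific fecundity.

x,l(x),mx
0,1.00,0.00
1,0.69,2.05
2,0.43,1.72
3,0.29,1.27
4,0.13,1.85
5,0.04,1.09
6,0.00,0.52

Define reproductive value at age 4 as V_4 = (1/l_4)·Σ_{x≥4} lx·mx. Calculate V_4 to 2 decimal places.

2.19

lx·mx for x ≥ 4: 0.2405, 0.0436, 0 → sum = 0.2841
V_4 = 0.2841 / l_4 = 0.2841 / 0.13 = 2.185385… → 2.19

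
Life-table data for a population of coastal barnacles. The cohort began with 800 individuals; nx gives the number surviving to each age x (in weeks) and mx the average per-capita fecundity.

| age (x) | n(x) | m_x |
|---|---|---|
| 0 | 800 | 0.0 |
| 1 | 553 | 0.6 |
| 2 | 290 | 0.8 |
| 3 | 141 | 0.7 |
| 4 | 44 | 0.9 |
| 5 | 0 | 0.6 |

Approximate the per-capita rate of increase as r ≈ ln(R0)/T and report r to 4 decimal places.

-0.0733

lx = nx/n0 = nx/800: 1, 0.69125, 0.3625, 0.17625, 0.055, 0
R0 = Σ lx·mx = 0 + 0.41475… + 0.29 + 0.12338… + 0.0495 + 0 = 0.877625
Σ x·lx·mx = 1.562875; T = 1.562875/0.877625 = 1.7808…
r ≈ ln(R0)/T = ln(0.877625)/1.7808… = -0.073302… → -0.0733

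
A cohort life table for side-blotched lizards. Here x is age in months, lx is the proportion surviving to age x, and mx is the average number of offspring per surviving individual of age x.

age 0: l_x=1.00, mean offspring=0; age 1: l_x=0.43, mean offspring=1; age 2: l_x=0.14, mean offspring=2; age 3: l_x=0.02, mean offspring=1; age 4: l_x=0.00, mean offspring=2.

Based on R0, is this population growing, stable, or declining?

declining

R0 = Σ lx·mx = 0 + 0.43 + 0.28 + 0.02 + 0 = 0.73
R0 < 1, so the population is declining.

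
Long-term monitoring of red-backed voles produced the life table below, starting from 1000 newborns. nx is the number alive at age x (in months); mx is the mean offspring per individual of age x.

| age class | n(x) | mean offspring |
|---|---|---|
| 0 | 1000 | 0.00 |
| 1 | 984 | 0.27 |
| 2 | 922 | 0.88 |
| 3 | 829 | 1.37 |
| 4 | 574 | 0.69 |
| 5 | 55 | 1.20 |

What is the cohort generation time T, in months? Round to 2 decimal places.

lx = nx/n0 = nx/1000: 1, 0.984, 0.922, 0.829, 0.574, 0.055
lx·mx: 0, 0.26568, 0.81136, 1.13573, 0.39606, 0.066 → R0 = 2.67483
x·lx·mx: 0, 0.26568, 1.62272, 3.40719, 1.58424, 0.33 → Σ = 7.20983
T = 7.20983 / 2.67483 = 2.695435… → 2.70

2.70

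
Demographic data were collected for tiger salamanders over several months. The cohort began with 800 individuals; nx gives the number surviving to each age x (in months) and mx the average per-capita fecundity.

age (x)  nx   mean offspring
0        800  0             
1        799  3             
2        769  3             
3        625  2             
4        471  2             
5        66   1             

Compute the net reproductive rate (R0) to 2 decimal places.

8.70

lx = nx/n0 = nx/800: 1, 0.99875, 0.96125, 0.78125, 0.58875, 0.0825
lx·mx by age: 0, 2.99625, 2.88375, 1.5625, 1.1775, 0.0825
R0 = Σ lx·mx = 8.7025 → 8.70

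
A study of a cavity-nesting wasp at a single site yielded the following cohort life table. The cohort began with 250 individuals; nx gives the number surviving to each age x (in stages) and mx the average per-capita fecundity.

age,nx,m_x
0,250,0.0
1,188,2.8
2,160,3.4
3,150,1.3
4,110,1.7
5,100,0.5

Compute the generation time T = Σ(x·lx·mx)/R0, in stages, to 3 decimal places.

2.128

lx = nx/n0 = nx/250: 1, 0.752, 0.64, 0.6, 0.44, 0.4
lx·mx: 0, 2.1056, 2.176, 0.78, 0.748, 0.2 → R0 = 6.0096
x·lx·mx: 0, 2.1056, 4.352, 2.34, 2.992, 1 → Σ = 12.7896
T = 12.7896 / 6.0096 = 2.128195… → 2.128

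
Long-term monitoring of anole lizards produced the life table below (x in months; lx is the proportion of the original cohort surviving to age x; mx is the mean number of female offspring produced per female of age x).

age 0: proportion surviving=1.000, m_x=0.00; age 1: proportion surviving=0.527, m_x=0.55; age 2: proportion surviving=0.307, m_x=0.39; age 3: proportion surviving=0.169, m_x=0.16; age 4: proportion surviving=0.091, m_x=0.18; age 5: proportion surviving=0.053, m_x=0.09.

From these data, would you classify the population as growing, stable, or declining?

declining

R0 = Σ lx·mx = 0 + 0.28985 + 0.11973 + 0.02704 + 0.01638 + 0.00477 = 0.45777
R0 < 1, so the population is declining.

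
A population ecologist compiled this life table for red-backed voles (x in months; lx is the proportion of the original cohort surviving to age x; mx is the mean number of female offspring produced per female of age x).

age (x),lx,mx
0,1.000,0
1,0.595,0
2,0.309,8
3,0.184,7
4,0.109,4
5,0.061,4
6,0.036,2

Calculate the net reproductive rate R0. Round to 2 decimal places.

4.51

lx·mx by age: 0, 0, 2.472, 1.288, 0.436, 0.244, 0.072
R0 = Σ lx·mx = 4.512 → 4.51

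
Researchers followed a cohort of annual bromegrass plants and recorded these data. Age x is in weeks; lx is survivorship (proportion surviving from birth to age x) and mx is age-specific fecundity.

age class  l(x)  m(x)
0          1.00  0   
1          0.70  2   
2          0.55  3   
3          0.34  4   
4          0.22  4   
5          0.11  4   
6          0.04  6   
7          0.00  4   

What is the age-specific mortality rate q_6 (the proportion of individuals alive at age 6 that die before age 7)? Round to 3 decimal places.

1.000

q_6 = (l_6 − l_7) / l_6 = (0.04 − 0) / 0.04
     = 0.04 / 0.04 = 1 → 1.000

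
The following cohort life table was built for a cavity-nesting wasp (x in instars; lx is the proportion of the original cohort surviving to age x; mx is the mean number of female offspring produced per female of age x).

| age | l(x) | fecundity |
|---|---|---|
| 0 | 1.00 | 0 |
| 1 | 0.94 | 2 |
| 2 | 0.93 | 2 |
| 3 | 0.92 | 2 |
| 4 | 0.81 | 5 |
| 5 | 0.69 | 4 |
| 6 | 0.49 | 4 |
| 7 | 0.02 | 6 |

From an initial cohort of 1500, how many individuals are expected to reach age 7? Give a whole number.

Expected survivors = N0 · l_7 = 1500 × 0.02 = 30 → 30

30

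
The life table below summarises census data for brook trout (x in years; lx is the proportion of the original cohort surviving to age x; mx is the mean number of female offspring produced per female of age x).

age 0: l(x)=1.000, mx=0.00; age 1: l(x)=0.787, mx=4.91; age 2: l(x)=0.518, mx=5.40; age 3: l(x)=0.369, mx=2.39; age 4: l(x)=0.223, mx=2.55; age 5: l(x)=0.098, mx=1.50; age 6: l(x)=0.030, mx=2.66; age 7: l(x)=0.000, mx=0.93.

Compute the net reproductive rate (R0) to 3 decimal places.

lx·mx by age: 0, 3.86417, 2.7972, 0.88191, 0.56865, 0.147, 0.0798, 0
R0 = Σ lx·mx = 8.33873 → 8.339

8.339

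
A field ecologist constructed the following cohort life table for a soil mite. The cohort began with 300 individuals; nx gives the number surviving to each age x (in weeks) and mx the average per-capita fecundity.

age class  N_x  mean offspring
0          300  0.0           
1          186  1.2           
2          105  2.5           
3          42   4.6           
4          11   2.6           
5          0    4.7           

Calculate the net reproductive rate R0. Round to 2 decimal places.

2.36

lx = nx/n0 = nx/300: 1, 0.62, 0.35, 0.14, 0.03667…, 0
lx·mx by age: 0, 0.744, 0.875, 0.644, 0.095333…, 0
R0 = Σ lx·mx = 2.358333… → 2.36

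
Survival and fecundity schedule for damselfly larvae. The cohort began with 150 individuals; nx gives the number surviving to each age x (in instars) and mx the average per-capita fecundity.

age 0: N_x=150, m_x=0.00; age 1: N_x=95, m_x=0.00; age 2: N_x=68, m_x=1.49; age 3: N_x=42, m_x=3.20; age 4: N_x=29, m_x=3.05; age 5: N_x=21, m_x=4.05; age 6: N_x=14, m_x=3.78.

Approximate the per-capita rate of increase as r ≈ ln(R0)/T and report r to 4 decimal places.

0.3055

lx = nx/n0 = nx/150: 1, 0.63333…, 0.45333…, 0.28, 0.19333…, 0.14, 0.09333…
R0 = Σ lx·mx = 0 + 0 + 0.67547… + 0.896 + 0.58967… + 0.567 + 0.3528… = 3.080933…
Σ x·lx·mx = 11.3494…; T = 11.3494…/3.080933… = 3.68375…
r ≈ ln(R0)/T = ln(3.080933…)/3.68375… = 0.305458… → 0.3055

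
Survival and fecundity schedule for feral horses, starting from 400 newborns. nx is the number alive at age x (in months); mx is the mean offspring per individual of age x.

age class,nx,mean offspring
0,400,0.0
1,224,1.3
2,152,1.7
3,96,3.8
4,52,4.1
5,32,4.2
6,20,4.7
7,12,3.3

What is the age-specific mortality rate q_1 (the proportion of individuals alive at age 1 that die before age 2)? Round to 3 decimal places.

lx = nx/n0 = nx/400: 1, 0.56, 0.38, 0.24, 0.13, 0.08, 0.05, 0.03
q_1 = (l_1 − l_2) / l_1 = (0.56 − 0.38) / 0.56
     = 0.18 / 0.56 = 0.321429… → 0.321

0.321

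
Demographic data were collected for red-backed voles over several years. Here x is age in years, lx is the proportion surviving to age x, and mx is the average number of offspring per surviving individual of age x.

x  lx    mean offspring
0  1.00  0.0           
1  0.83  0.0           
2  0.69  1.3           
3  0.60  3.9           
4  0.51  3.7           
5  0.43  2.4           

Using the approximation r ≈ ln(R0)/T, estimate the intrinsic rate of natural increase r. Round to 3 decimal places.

0.520

R0 = Σ lx·mx = 0 + 0 + 0.897 + 2.34 + 1.887 + 1.032 = 6.156
Σ x·lx·mx = 21.522; T = 21.522/6.156 = 3.4961…
r ≈ ln(R0)/T = ln(6.156)/3.4961… = 0.51984… → 0.520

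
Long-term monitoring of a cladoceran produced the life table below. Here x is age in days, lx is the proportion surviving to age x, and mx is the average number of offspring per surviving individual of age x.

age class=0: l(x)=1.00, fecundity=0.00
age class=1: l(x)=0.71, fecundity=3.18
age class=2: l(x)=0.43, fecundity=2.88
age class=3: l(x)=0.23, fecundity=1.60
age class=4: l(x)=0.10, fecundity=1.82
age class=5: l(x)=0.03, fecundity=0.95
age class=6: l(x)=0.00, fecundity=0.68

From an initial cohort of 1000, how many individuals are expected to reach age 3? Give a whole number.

Expected survivors = N0 · l_3 = 1000 × 0.23 = 230 → 230

230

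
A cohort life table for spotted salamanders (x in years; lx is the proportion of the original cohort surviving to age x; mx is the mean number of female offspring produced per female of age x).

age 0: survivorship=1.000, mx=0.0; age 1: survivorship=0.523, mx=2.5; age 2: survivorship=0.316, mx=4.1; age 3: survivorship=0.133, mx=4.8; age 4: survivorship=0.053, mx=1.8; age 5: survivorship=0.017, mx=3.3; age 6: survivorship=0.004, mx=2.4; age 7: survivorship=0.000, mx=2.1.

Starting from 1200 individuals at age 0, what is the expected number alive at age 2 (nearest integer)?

Expected survivors = N0 · l_2 = 1200 × 0.316 = 379.2 → 379

379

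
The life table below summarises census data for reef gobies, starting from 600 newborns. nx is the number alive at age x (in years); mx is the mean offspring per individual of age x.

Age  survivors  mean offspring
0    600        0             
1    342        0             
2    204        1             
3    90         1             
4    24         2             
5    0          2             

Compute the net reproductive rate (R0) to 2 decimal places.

lx = nx/n0 = nx/600: 1, 0.57, 0.34, 0.15, 0.04, 0
lx·mx by age: 0, 0, 0.34, 0.15, 0.08, 0
R0 = Σ lx·mx = 0.57 → 0.57

0.57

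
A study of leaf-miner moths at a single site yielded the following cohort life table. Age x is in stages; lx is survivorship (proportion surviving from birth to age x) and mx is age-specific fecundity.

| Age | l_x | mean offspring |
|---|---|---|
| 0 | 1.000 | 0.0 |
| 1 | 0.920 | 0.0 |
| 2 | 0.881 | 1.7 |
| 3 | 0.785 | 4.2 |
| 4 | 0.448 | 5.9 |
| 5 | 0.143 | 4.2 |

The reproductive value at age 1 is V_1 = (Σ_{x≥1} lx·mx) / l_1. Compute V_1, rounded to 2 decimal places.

8.74

lx·mx for x ≥ 1: 0, 1.4977, 3.297, 2.6432, 0.6006 → sum = 8.0385
V_1 = 8.0385 / l_1 = 8.0385 / 0.92 = 8.7375 → 8.74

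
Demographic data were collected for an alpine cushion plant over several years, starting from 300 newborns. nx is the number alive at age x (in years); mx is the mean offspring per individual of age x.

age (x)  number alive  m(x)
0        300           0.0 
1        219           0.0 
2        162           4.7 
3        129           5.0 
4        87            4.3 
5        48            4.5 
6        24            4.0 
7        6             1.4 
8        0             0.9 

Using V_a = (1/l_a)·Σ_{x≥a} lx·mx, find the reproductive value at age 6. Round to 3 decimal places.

lx = nx/n0 = nx/300: 1, 0.73, 0.54, 0.43, 0.29, 0.16, 0.08, 0.02, 0
lx·mx for x ≥ 6: 0.32, 0.028, 0 → sum = 0.348
V_6 = 0.348 / l_6 = 0.348 / 0.08 = 4.35 → 4.350

4.350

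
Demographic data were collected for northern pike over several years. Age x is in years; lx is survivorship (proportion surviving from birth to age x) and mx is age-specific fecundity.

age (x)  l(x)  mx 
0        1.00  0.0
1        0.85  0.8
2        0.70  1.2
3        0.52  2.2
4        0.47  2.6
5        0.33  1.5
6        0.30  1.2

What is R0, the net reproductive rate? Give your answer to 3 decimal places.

lx·mx by age: 0, 0.68, 0.84, 1.144, 1.222, 0.495, 0.36
R0 = Σ lx·mx = 4.741 → 4.741

4.741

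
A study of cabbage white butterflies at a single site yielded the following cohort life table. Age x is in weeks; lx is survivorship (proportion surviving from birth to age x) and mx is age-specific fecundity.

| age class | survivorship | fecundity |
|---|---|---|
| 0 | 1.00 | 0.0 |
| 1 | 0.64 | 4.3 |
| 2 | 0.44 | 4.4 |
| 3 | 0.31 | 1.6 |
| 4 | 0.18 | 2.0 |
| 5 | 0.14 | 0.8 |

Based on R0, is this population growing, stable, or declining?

growing

R0 = Σ lx·mx = 0 + 2.752 + 1.936 + 0.496 + 0.36 + 0.112 = 5.656
R0 > 1, so the population is growing.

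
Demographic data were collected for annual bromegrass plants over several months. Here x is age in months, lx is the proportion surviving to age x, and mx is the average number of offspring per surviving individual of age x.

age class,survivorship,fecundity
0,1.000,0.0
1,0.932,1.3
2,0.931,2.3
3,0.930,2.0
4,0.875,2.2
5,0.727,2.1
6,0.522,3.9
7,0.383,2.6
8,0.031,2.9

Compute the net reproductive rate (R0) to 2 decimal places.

11.79

lx·mx by age: 0, 1.2116, 2.1413, 1.86, 1.925, 1.5267, 2.0358, 0.9958, 0.0899
R0 = Σ lx·mx = 11.7861 → 11.79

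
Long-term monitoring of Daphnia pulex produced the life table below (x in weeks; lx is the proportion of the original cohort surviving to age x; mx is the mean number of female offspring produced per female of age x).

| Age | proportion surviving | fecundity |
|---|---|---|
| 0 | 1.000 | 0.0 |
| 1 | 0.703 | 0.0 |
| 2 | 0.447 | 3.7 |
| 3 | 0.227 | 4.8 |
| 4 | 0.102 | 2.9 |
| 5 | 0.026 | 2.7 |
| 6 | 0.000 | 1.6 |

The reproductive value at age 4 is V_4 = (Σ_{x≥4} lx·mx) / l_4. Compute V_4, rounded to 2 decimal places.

3.59

lx·mx for x ≥ 4: 0.2958, 0.0702, 0 → sum = 0.366
V_4 = 0.366 / l_4 = 0.366 / 0.102 = 3.588235… → 3.59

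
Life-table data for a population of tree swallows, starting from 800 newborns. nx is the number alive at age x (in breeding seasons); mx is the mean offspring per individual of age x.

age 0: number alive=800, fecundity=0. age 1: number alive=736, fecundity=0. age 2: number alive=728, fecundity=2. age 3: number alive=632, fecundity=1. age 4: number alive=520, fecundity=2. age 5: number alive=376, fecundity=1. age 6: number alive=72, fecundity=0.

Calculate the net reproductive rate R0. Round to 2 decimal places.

lx = nx/n0 = nx/800: 1, 0.92, 0.91, 0.79, 0.65, 0.47, 0.09
lx·mx by age: 0, 0, 1.82, 0.79, 1.3, 0.47, 0
R0 = Σ lx·mx = 4.38 → 4.38

4.38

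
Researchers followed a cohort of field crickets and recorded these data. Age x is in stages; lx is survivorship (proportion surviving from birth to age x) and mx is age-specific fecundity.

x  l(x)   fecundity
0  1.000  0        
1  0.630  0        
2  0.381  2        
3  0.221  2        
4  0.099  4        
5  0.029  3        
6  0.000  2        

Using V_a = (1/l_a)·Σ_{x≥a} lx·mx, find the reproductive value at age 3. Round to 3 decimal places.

4.186

lx·mx for x ≥ 3: 0.442, 0.396, 0.087, 0 → sum = 0.925
V_3 = 0.925 / l_3 = 0.925 / 0.221 = 4.18552… → 4.186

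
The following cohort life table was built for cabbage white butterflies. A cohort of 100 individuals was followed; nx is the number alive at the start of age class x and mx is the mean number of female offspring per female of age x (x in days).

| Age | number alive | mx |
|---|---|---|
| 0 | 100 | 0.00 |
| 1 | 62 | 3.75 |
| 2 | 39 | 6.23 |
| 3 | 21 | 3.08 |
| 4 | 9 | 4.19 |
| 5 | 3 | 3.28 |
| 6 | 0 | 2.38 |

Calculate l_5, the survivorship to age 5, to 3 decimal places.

l_5 = n_5/n_0 = 3/100 = 0.03 → 0.030

0.030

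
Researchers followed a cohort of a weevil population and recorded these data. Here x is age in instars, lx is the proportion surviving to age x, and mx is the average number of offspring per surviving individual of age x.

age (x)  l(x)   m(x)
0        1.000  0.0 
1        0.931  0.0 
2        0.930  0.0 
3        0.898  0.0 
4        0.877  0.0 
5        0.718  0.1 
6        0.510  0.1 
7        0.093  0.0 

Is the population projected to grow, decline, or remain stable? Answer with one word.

declining

R0 = Σ lx·mx = 0 + 0 + 0 + 0 + 0 + 0.0718 + 0.051 + 0 = 0.1228
R0 < 1, so the population is declining.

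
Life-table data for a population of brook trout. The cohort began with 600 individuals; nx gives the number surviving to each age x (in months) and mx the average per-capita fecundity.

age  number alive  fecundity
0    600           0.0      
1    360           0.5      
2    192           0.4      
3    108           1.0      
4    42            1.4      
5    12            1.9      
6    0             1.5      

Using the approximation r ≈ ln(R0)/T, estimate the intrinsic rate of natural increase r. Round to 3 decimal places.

lx = nx/n0 = nx/600: 1, 0.6, 0.32, 0.18, 0.07, 0.02, 0
R0 = Σ lx·mx = 0 + 0.3 + 0.128 + 0.18 + 0.098 + 0.038 + 0 = 0.744
Σ x·lx·mx = 1.678; T = 1.678/0.744 = 2.25538…
r ≈ ln(R0)/T = ln(0.744)/2.25538… = -0.13112… → -0.131

-0.131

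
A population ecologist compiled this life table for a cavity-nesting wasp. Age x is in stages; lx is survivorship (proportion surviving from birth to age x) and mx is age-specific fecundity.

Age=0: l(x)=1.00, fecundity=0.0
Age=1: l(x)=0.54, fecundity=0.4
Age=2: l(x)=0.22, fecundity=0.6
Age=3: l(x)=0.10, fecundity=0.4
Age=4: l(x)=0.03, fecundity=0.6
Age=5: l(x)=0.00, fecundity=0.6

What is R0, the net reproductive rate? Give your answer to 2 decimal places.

lx·mx by age: 0, 0.216, 0.132, 0.04, 0.018, 0
R0 = Σ lx·mx = 0.406 → 0.41

0.41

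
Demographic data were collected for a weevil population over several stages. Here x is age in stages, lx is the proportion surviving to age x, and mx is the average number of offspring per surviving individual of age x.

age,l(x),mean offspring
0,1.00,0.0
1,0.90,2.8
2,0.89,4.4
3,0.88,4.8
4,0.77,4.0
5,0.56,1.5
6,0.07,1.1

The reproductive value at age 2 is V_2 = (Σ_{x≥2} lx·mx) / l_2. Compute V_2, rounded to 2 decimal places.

lx·mx for x ≥ 2: 3.916, 4.224, 3.08, 0.84, 0.077 → sum = 12.137
V_2 = 12.137 / l_2 = 12.137 / 0.89 = 13.637079… → 13.64

13.64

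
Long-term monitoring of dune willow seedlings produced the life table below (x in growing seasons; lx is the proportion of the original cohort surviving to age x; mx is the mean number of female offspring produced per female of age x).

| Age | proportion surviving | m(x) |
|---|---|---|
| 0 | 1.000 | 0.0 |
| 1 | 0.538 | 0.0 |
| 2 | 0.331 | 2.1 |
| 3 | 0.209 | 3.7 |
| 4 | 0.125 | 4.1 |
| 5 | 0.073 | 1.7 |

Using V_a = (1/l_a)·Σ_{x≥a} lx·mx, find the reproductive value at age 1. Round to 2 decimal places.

3.91

lx·mx for x ≥ 1: 0, 0.6951, 0.7733, 0.5125, 0.1241 → sum = 2.105
V_1 = 2.105 / l_1 = 2.105 / 0.538 = 3.912639… → 3.91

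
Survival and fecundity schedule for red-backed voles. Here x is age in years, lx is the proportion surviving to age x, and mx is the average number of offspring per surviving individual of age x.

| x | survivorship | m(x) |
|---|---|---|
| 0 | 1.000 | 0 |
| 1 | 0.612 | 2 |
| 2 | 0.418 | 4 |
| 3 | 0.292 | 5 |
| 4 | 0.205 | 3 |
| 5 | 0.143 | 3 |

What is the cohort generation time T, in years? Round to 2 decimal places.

2.51

lx·mx: 0, 1.224, 1.672, 1.46, 0.615, 0.429 → R0 = 5.4
x·lx·mx: 0, 1.224, 3.344, 4.38, 2.46, 2.145 → Σ = 13.553
T = 13.553 / 5.4 = 2.509815… → 2.51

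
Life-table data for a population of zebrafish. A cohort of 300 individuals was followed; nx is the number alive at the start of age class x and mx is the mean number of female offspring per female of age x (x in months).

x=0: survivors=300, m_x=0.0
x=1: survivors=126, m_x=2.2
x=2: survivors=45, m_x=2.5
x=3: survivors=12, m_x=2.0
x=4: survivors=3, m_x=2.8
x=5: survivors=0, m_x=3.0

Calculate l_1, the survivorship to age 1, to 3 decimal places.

l_1 = n_1/n_0 = 126/300 = 0.42 → 0.420

0.420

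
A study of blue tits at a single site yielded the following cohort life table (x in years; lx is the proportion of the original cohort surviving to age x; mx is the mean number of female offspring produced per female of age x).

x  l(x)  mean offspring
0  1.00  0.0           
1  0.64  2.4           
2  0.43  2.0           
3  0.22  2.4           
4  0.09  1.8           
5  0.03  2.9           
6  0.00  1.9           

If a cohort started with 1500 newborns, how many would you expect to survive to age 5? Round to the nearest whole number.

45

Expected survivors = N0 · l_5 = 1500 × 0.03 = 45 → 45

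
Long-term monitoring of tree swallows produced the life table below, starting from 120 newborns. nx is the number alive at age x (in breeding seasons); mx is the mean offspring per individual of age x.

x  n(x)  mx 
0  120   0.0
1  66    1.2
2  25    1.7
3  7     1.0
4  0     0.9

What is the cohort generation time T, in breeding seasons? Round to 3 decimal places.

lx = nx/n0 = nx/120: 1, 0.55, 0.20833…, 0.05833…, 0
lx·mx: 0, 0.66, 0.354167…, 0.058333…, 0 → R0 = 1.0725…
x·lx·mx: 0, 0.66, 0.708333…, 0.175…, 0 → Σ = 1.543333…
T = 1.543333… / 1.0725… = 1.439005… → 1.439

1.439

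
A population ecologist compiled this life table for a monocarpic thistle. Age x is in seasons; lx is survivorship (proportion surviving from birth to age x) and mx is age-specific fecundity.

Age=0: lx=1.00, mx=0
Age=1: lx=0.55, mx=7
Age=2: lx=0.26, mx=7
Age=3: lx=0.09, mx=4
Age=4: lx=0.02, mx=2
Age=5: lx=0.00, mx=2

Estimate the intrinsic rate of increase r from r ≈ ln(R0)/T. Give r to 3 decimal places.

R0 = Σ lx·mx = 0 + 3.85 + 1.82 + 0.36 + 0.04 + 0 = 6.07
Σ x·lx·mx = 8.73; T = 8.73/6.07 = 1.43822…
r ≈ ln(R0)/T = ln(6.07)/1.43822… = 1.25388… → 1.254

1.254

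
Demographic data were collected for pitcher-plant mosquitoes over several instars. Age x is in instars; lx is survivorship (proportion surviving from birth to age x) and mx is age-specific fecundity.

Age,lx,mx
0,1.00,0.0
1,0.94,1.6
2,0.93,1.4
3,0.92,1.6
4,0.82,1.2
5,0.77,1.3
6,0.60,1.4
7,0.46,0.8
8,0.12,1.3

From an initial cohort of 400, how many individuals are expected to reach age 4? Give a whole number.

328

Expected survivors = N0 · l_4 = 400 × 0.82 = 328 → 328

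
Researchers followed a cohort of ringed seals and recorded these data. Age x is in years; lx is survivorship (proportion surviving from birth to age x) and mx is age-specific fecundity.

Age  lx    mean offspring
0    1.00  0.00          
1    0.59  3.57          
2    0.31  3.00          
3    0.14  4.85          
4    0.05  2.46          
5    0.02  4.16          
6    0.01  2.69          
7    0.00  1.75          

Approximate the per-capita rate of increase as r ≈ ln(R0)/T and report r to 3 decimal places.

0.767

R0 = Σ lx·mx = 0 + 2.1063 + 0.93 + 0.679 + 0.123 + 0.0832 + 0.0269 + 0 = 3.9484
Σ x·lx·mx = 7.0727; T = 7.0727/3.9484 = 1.79128…
r ≈ ln(R0)/T = ln(3.9484)/1.79128… = 0.76666… → 0.767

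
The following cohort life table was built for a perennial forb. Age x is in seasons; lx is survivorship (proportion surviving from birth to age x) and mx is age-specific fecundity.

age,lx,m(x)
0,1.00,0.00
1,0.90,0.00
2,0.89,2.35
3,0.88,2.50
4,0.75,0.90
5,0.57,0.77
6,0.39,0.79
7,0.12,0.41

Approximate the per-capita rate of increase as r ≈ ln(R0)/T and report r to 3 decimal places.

R0 = Σ lx·mx = 0 + 0 + 2.0915 + 2.2 + 0.675 + 0.4389 + 0.3081 + 0.0492 = 5.7627
Σ x·lx·mx = 17.8705; T = 17.8705/5.7627 = 3.10106…
r ≈ ln(R0)/T = ln(5.7627)/3.10106… = 0.56478… → 0.565

0.565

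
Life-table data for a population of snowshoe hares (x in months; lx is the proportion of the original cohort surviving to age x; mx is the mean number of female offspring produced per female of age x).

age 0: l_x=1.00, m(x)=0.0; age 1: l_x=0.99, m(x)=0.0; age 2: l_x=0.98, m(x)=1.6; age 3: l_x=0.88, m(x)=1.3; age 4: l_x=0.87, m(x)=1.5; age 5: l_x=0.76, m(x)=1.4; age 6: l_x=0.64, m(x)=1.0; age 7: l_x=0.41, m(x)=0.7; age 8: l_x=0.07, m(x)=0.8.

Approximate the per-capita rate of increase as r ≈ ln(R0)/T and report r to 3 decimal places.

R0 = Σ lx·mx = 0 + 0 + 1.568 + 1.144 + 1.305 + 1.064 + 0.64 + 0.287 + 0.056 = 6.064
Σ x·lx·mx = 23.405; T = 23.405/6.064 = 3.85966…
r ≈ ln(R0)/T = ln(6.064)/3.85966… = 0.46698… → 0.467

0.467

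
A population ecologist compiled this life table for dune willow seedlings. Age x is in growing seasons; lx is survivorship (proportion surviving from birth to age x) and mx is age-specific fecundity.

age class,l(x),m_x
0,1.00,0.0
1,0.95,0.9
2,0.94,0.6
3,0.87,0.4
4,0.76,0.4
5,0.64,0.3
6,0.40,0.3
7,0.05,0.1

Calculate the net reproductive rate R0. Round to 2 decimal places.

lx·mx by age: 0, 0.855, 0.564, 0.348, 0.304, 0.192, 0.12, 0.005
R0 = Σ lx·mx = 2.388 → 2.39

2.39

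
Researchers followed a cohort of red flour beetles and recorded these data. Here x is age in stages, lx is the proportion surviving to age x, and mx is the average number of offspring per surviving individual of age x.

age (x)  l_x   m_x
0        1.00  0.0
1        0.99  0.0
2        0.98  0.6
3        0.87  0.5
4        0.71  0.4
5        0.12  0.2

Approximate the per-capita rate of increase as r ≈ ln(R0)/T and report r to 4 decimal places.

R0 = Σ lx·mx = 0 + 0 + 0.588 + 0.435 + 0.284 + 0.024 = 1.331
Σ x·lx·mx = 3.737; T = 3.737/1.331 = 2.80766…
r ≈ ln(R0)/T = ln(1.331)/2.80766… = 0.101839… → 0.1018

0.1018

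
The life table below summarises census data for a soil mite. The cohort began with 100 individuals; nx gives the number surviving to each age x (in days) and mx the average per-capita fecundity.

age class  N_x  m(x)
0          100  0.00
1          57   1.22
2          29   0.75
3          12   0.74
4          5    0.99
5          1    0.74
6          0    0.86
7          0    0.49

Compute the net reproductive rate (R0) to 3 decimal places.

lx = nx/n0 = nx/100: 1, 0.57, 0.29, 0.12, 0.05, 0.01, 0, 0
lx·mx by age: 0, 0.6954, 0.2175, 0.0888, 0.0495, 0.0074, 0, 0
R0 = Σ lx·mx = 1.0586 → 1.059

1.059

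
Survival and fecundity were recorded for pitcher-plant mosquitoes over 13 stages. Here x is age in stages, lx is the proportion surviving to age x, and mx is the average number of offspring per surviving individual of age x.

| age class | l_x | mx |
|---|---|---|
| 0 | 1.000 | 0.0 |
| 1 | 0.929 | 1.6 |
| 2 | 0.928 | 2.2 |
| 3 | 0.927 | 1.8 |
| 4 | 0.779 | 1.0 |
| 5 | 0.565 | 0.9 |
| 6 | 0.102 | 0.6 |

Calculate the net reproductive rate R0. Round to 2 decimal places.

lx·mx by age: 0, 1.4864, 2.0416, 1.6686, 0.779, 0.5085, 0.0612
R0 = Σ lx·mx = 6.5453 → 6.55

6.55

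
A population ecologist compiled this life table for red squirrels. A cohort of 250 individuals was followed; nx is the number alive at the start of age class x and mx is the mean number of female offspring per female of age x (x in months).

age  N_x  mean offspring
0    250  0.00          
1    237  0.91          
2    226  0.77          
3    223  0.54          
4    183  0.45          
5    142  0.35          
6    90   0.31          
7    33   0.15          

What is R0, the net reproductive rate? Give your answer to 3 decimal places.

2.700

lx = nx/n0 = nx/250: 1, 0.948, 0.904, 0.892, 0.732, 0.568, 0.36, 0.132
lx·mx by age: 0, 0.86268, 0.69608, 0.48168, 0.3294, 0.1988, 0.1116, 0.0198
R0 = Σ lx·mx = 2.70004 → 2.700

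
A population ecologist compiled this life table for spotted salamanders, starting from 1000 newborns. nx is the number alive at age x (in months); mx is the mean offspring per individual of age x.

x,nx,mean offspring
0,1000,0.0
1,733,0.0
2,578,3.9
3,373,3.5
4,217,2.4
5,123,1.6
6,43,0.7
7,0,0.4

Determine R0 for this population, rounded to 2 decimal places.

4.31

lx = nx/n0 = nx/1000: 1, 0.733, 0.578, 0.373, 0.217, 0.123, 0.043, 0
lx·mx by age: 0, 0, 2.2542, 1.3055, 0.5208, 0.1968, 0.0301, 0
R0 = Σ lx·mx = 4.3074 → 4.31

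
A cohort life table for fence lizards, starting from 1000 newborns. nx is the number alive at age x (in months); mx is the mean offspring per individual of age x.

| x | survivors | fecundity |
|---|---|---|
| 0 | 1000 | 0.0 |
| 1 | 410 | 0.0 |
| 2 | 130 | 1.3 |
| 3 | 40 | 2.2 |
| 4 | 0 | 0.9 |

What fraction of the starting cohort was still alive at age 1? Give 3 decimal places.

0.410

l_1 = n_1/n_0 = 410/1000 = 0.41 → 0.410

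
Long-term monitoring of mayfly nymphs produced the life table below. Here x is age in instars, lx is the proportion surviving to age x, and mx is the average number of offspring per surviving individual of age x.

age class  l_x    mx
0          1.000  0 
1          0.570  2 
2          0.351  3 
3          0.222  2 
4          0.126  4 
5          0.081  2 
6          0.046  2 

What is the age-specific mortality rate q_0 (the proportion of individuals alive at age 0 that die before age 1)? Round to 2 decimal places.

q_0 = (l_0 − l_1) / l_0 = (1 − 0.57) / 1
     = 0.43 / 1 = 0.43 → 0.43

0.43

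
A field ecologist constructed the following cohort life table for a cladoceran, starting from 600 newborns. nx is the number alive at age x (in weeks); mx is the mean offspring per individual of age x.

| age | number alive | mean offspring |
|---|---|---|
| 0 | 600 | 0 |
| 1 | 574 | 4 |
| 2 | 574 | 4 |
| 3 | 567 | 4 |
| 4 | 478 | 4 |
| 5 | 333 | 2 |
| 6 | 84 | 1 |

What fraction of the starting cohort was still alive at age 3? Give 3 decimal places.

0.945

l_3 = n_3/n_0 = 567/600 = 0.945 → 0.945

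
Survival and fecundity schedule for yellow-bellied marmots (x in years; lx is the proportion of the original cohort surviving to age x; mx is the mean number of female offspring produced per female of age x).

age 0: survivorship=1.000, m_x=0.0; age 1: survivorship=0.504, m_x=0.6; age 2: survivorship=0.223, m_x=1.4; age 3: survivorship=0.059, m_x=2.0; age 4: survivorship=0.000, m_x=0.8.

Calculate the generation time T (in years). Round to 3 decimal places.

lx·mx: 0, 0.3024, 0.3122, 0.118, 0 → R0 = 0.7326
x·lx·mx: 0, 0.3024, 0.6244, 0.354, 0 → Σ = 1.2808
T = 1.2808 / 0.7326 = 1.748294… → 1.748

1.748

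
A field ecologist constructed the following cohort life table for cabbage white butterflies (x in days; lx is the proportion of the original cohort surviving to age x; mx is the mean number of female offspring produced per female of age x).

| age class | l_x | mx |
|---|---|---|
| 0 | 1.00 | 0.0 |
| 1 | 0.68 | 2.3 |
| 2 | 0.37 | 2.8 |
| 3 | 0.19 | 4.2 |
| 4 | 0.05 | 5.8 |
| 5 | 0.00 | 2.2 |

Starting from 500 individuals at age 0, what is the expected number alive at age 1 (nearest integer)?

Expected survivors = N0 · l_1 = 500 × 0.68 = 340 → 340

340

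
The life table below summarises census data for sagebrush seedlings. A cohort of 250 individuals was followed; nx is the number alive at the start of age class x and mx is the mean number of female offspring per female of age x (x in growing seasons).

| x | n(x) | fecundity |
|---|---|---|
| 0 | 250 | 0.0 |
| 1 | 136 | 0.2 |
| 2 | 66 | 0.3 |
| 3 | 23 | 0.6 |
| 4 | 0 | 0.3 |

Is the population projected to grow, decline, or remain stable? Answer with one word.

lx = nx/n0 = nx/250: 1, 0.544, 0.264, 0.092, 0
R0 = Σ lx·mx = 0 + 0.1088 + 0.0792 + 0.0552 + 0 = 0.2432
R0 < 1, so the population is declining.

declining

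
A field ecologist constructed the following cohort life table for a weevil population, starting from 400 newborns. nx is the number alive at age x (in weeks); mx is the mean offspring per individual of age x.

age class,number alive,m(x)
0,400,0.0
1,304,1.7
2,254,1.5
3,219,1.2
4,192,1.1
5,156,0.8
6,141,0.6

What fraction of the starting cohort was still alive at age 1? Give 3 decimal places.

l_1 = n_1/n_0 = 304/400 = 0.76 → 0.760

0.760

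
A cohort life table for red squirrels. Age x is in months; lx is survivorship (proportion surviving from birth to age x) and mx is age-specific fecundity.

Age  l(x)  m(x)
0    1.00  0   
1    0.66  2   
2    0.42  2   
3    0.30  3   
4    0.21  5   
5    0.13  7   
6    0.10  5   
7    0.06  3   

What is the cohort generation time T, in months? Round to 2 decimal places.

lx·mx: 0, 1.32, 0.84, 0.9, 1.05, 0.91, 0.5, 0.18 → R0 = 5.7
x·lx·mx: 0, 1.32, 1.68, 2.7, 4.2, 4.55, 3, 1.26 → Σ = 18.71
T = 18.71 / 5.7 = 3.282456… → 3.28

3.28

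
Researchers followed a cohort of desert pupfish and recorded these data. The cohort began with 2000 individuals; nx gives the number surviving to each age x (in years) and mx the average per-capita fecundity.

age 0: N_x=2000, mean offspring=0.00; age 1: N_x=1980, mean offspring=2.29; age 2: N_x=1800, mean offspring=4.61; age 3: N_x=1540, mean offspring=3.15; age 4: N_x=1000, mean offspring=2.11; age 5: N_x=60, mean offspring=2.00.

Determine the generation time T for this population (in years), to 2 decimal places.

lx = nx/n0 = nx/2000: 1, 0.99, 0.9, 0.77, 0.5, 0.03
lx·mx: 0, 2.2671, 4.149, 2.4255, 1.055, 0.06 → R0 = 9.9566
x·lx·mx: 0, 2.2671, 8.298, 7.2765, 4.22, 0.3 → Σ = 22.3616
T = 22.3616 / 9.9566 = 2.245907… → 2.25

2.25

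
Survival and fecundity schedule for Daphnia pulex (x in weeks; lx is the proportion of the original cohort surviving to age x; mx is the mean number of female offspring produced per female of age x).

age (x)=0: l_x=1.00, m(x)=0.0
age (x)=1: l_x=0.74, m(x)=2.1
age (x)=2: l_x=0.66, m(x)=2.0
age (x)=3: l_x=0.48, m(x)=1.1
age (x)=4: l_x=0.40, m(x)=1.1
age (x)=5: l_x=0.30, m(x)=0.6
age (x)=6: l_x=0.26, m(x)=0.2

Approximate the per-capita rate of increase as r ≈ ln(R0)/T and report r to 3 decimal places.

0.654

R0 = Σ lx·mx = 0 + 1.554 + 1.32 + 0.528 + 0.44 + 0.18 + 0.052 = 4.074
Σ x·lx·mx = 8.75; T = 8.75/4.074 = 2.14777…
r ≈ ln(R0)/T = ln(4.074)/2.14777… = 0.65399… → 0.654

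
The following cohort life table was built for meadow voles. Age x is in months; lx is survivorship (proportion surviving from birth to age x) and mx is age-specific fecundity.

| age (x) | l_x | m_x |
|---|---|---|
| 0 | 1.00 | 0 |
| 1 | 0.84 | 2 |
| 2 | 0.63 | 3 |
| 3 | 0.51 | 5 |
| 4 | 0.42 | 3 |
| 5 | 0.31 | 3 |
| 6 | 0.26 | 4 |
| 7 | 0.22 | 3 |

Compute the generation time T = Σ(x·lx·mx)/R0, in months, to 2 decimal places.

3.36

lx·mx: 0, 1.68, 1.89, 2.55, 1.26, 0.93, 1.04, 0.66 → R0 = 10.01
x·lx·mx: 0, 1.68, 3.78, 7.65, 5.04, 4.65, 6.24, 4.62 → Σ = 33.66
T = 33.66 / 10.01 = 3.362637… → 3.36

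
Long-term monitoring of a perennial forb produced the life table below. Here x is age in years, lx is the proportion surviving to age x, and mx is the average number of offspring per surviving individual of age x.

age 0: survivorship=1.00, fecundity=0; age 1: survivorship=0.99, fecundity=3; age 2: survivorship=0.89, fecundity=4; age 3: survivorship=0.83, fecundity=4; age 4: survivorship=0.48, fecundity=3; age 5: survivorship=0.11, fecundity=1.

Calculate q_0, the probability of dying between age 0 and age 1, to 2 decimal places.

q_0 = (l_0 − l_1) / l_0 = (1 − 0.99) / 1
     = 0.01 / 1 = 0.01 → 0.01

0.01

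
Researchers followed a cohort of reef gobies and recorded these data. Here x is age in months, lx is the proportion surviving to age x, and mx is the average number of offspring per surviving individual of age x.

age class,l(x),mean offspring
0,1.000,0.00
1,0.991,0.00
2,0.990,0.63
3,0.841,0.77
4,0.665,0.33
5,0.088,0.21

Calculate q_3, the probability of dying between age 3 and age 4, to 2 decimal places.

q_3 = (l_3 − l_4) / l_3 = (0.841 − 0.665) / 0.841
     = 0.176 / 0.841 = 0.209275… → 0.21

0.21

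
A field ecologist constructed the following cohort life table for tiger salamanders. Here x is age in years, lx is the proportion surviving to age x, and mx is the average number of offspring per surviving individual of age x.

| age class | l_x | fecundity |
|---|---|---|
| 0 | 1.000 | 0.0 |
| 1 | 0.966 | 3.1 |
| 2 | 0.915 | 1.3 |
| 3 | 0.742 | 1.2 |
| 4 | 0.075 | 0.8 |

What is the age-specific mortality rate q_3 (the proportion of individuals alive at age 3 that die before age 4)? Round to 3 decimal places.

q_3 = (l_3 − l_4) / l_3 = (0.742 − 0.075) / 0.742
     = 0.667 / 0.742 = 0.898922… → 0.899

0.899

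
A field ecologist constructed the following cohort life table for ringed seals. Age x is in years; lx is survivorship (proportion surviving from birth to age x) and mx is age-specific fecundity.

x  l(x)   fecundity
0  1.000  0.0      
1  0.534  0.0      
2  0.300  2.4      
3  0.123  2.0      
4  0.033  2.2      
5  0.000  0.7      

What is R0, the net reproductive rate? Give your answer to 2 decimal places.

1.04

lx·mx by age: 0, 0, 0.72, 0.246, 0.0726, 0
R0 = Σ lx·mx = 1.0386 → 1.04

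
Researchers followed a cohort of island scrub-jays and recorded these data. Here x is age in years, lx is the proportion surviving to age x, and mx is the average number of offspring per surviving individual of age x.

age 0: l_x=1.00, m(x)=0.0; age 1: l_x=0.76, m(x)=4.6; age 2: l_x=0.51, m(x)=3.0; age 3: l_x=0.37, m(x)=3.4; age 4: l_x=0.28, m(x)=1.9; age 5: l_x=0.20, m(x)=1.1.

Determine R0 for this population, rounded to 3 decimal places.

7.036

lx·mx by age: 0, 3.496, 1.53, 1.258, 0.532, 0.22
R0 = Σ lx·mx = 7.036 → 7.036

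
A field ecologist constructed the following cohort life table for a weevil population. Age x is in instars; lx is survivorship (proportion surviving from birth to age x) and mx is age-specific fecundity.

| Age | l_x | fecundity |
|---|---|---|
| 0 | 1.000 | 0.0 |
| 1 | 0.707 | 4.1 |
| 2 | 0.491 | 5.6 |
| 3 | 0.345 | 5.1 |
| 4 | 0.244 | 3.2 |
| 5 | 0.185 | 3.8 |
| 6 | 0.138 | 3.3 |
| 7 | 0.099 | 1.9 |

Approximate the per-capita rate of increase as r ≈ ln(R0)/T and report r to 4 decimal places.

R0 = Σ lx·mx = 0 + 2.8987 + 2.7496 + 1.7595 + 0.7808 + 0.703 + 0.4554 + 0.1881 = 9.5351
Σ x·lx·mx = 24.3637; T = 24.3637/9.5351 = 2.55516…
r ≈ ln(R0)/T = ln(9.5351)/2.55516… = 0.88252… → 0.8825

0.8825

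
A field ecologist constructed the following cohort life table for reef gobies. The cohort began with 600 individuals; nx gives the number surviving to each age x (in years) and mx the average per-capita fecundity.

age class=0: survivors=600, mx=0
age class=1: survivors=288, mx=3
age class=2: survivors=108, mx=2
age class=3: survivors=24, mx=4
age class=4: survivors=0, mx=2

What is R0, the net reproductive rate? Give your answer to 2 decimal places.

lx = nx/n0 = nx/600: 1, 0.48, 0.18, 0.04, 0
lx·mx by age: 0, 1.44, 0.36, 0.16, 0
R0 = Σ lx·mx = 1.96 → 1.96

1.96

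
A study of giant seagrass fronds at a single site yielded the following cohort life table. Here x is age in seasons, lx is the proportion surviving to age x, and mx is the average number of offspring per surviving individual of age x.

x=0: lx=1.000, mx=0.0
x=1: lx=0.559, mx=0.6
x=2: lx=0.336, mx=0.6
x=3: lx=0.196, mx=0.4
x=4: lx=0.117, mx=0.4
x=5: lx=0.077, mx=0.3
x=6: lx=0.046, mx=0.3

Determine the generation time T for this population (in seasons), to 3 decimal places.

lx·mx: 0, 0.3354, 0.2016, 0.0784, 0.0468, 0.0231, 0.0138 → R0 = 0.6991
x·lx·mx: 0, 0.3354, 0.4032, 0.2352, 0.1872, 0.1155, 0.0828 → Σ = 1.3593
T = 1.3593 / 0.6991 = 1.944357… → 1.944

1.944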